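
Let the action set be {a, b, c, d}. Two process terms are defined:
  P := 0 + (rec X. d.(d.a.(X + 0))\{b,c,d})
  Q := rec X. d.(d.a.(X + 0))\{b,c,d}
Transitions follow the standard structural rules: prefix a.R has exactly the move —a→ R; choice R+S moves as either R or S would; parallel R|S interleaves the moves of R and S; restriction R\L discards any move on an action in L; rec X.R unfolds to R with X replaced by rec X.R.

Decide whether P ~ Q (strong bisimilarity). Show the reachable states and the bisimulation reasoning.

Reachable graph of P (2 states):
  u0 = 0 + (rec X. d.(d.a.(X + 0))\{b,c,d}) has moves -d-> u1
  u1 = (d.a.((rec X. d.(d.a.(X + 0))\{b,c,d}) + 0))\{b,c,d} has moves (no moves)
Reachable graph of Q (2 states):
  v0 = rec X. d.(d.a.(X + 0))\{b,c,d} has moves -d-> v1
  v1 = (d.a.((rec X. d.(d.a.(X + 0))\{b,c,d}) + 0))\{b,c,d} has moves (no moves)
Partition-refinement fixed point:
  B0 = {u0, v0}
  B1 = {u1, v1}
u0 ∈ B0, v0 ∈ B0 → same block

P ~ Q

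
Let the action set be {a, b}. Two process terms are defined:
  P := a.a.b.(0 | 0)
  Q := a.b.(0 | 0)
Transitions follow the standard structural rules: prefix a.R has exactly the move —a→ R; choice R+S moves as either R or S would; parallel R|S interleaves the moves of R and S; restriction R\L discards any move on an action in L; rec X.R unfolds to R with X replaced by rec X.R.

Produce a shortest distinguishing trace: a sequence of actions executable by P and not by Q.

aa

LTS(P): 4 reachable states
  m0 = a.a.b.(0 | 0) → =a=> m1
  m1 = a.b.(0 | 0) → =a=> m2
  m2 = b.(0 | 0) → =b=> m3
  m3 = 0 | 0 → ∅
LTS(Q): 3 reachable states
  n0 = a.b.(0 | 0) → =a=> n1
  n1 = b.(0 | 0) → =b=> n2
  n2 = 0 | 0 → ∅
Executing aa from P (initial set {m0}):
  after a @ step 1: {m1}
  after a @ step 2: {m2}
  P completes σ.
Executing aa from Q (initial set {n0}):
  after a @ step 1: {n1}
  after a @ step 2: ∅ (Q stuck)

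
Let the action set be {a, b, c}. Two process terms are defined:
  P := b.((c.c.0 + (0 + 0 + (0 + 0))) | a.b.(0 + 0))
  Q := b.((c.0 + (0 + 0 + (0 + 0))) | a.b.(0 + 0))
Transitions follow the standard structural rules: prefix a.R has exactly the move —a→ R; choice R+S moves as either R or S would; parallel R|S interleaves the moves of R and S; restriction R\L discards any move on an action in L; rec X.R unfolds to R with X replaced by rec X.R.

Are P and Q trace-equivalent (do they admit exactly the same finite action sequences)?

trace-distinct — witness ⟨bcc⟩

Reachable graph of P (10 states):
  u0 = b.((c.c.0 + (0 + 0 + (0 + 0))) | a.b.(0 + 0)) → -b-> u1
  u1 = (c.c.0 + (0 + 0 + (0 + 0))) | a.b.(0 + 0) → -a-> u2, -c-> u3
  u2 = (c.c.0 + (0 + 0 + (0 + 0))) | b.(0 + 0) → -b-> u4, -c-> u5
  u3 = c.0 | a.b.(0 + 0) → -a-> u5, -c-> u6
  u4 = (c.c.0 + (0 + 0 + (0 + 0))) | (0 + 0) → -c-> u7
  u5 = c.0 | b.(0 + 0) → -b-> u7, -c-> u8
  u6 = 0 | a.b.(0 + 0) → -a-> u8
  u7 = c.0 | (0 + 0) → -c-> u9
  u8 = 0 | b.(0 + 0) → -b-> u9
  u9 = 0 | (0 + 0) → deadlocked
Reachable graph of Q (7 states):
  v0 = b.((c.0 + (0 + 0 + (0 + 0))) | a.b.(0 + 0)) → -b-> v1
  v1 = (c.0 + (0 + 0 + (0 + 0))) | a.b.(0 + 0) → -a-> v2, -c-> v3
  v2 = (c.0 + (0 + 0 + (0 + 0))) | b.(0 + 0) → -b-> v4, -c-> v5
  v3 = 0 | a.b.(0 + 0) → -a-> v5
  v4 = (c.0 + (0 + 0 + (0 + 0))) | (0 + 0) → -c-> v6
  v5 = 0 | b.(0 + 0) → -b-> v6
  v6 = 0 | (0 + 0) → deadlocked
Executing bcc from P (initial set {u0}):
  step 1 (b): {u1}
  step 2 (c): {u3}
  step 3 (c): {u6}
  P completes σ.
Executing bcc from Q (initial set {v0}):
  step 1 (b): {v1}
  step 2 (c): {v3}
  step 3 (c): no successor for Q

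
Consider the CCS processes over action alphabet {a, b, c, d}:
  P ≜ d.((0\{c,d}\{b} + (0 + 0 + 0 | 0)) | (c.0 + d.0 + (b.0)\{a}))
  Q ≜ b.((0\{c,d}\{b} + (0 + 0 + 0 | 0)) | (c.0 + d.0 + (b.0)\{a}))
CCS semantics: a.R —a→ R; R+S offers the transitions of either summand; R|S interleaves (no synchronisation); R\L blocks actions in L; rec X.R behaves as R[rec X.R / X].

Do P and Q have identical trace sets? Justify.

P's transition system — 4 states:
  s0 = d.((0\{c,d}\{b} + (0 + 0 + 0 | 0)) | (c.0 + d.0 + (b.0)\{a})) | -d-> s1
  s1 = (0\{c,d}\{b} + (0 + 0 + 0 | 0)) | (c.0 + d.0 + (b.0)\{a}) | -b-> s2, -c-> s3, -d-> s3
  s2 = (0\{c,d}\{b} + (0 + 0 + 0 | 0)) | 0\{a} | ∅
  s3 = (0\{c,d}\{b} + (0 + 0 + 0 | 0)) | 0 | ∅
Q's transition system — 4 states:
  t0 = b.((0\{c,d}\{b} + (0 + 0 + 0 | 0)) | (c.0 + d.0 + (b.0)\{a})) | -b-> t1
  t1 = (0\{c,d}\{b} + (0 + 0 + 0 | 0)) | (c.0 + d.0 + (b.0)\{a}) | -b-> t2, -c-> t3, -d-> t3
  t2 = (0\{c,d}\{b} + (0 + 0 + 0 | 0)) | 0\{a} | ∅
  t3 = (0\{c,d}\{b} + (0 + 0 + 0 | 0)) | 0 | ∅
Trace ⟨d⟩ through P, begin at {s0}:
  after d @ step 1: {s1}
  ✓ P
Trace ⟨d⟩ through Q, begin at {t0}:
  after d @ step 1: ∅  — Q cannot continue

trace-distinct — witness ⟨d⟩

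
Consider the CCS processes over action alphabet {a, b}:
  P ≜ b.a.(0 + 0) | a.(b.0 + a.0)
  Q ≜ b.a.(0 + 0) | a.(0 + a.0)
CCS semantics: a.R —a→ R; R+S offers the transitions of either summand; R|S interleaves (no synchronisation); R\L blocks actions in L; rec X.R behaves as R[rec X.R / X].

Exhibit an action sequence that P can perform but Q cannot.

abb

Reachable graph of P (9 states):
  s0 = b.a.(0 + 0) | a.(b.0 + a.0) :: --a--▸ s1, --b--▸ s2
  s1 = b.a.(0 + 0) | (b.0 + a.0) :: --a--▸ s3, --b--▸ s3, --b--▸ s4
  s2 = a.(0 + 0) | a.(b.0 + a.0) :: --a--▸ s4, --a--▸ s5
  s3 = b.a.(0 + 0) | 0 :: --b--▸ s6
  s4 = a.(0 + 0) | (b.0 + a.0) :: --a--▸ s6, --a--▸ s7, --b--▸ s6
  s5 = (0 + 0) | a.(b.0 + a.0) :: --a--▸ s7
  s6 = a.(0 + 0) | 0 :: --a--▸ s8
  s7 = (0 + 0) | (b.0 + a.0) :: --a--▸ s8, --b--▸ s8
  s8 = (0 + 0) | 0 :: deadlocked
Reachable graph of Q (9 states):
  t0 = b.a.(0 + 0) | a.(0 + a.0) :: --a--▸ t1, --b--▸ t2
  t1 = b.a.(0 + 0) | (0 + a.0) :: --a--▸ t3, --b--▸ t4
  t2 = a.(0 + 0) | a.(0 + a.0) :: --a--▸ t4, --a--▸ t5
  t3 = b.a.(0 + 0) | 0 :: --b--▸ t6
  t4 = a.(0 + 0) | (0 + a.0) :: --a--▸ t6, --a--▸ t7
  t5 = (0 + 0) | a.(0 + a.0) :: --a--▸ t7
  t6 = a.(0 + 0) | 0 :: --a--▸ t8
  t7 = (0 + 0) | (0 + a.0) :: --a--▸ t8
  t8 = (0 + 0) | 0 :: deadlocked
Trace ⟨abb⟩ through P, begin at {s0}:
  step 1 (a): {s1}
  step 2 (b): {s3, s4}
  step 3 (b): {s6}
  P completes σ.
Trace ⟨abb⟩ through Q, begin at {t0}:
  step 1 (a): {t1}
  step 2 (b): {t4}
  step 3 (b): no successor for Q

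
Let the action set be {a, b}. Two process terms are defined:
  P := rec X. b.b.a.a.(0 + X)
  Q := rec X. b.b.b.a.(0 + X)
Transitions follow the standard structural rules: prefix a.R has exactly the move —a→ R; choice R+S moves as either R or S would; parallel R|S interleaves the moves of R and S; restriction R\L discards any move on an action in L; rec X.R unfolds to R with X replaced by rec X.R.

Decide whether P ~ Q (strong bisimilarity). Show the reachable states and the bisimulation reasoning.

not bisimilar

Reachable graph of P (5 states):
  s0 = rec X. b.b.a.a.(0 + X) ⊢ -b-> s1
  s1 = b.a.a.(0 + (rec X. b.b.a.a.(0 + X))) ⊢ -b-> s2
  s2 = a.a.(0 + (rec X. b.b.a.a.(0 + X))) ⊢ -a-> s3
  s3 = a.(0 + (rec X. b.b.a.a.(0 + X))) ⊢ -a-> s4
  s4 = 0 + (rec X. b.b.a.a.(0 + X)) ⊢ -b-> s1
Reachable graph of Q (5 states):
  t0 = rec X. b.b.b.a.(0 + X) ⊢ -b-> t1
  t1 = b.b.a.(0 + (rec X. b.b.b.a.(0 + X))) ⊢ -b-> t2
  t2 = b.a.(0 + (rec X. b.b.b.a.(0 + X))) ⊢ -b-> t3
  t3 = a.(0 + (rec X. b.b.b.a.(0 + X))) ⊢ -a-> t4
  t4 = 0 + (rec X. b.b.b.a.(0 + X)) ⊢ -b-> t1
Partition-refinement fixed point:
  B0 = {s0, s4}
  B1 = {s1}
  B2 = {s2}
  B3 = {s3}
  B4 = {t0, t4}
  B5 = {t1}
  B6 = {t2}
  B7 = {t3}
s0 ∈ B0, t0 ∈ B4 → different blocks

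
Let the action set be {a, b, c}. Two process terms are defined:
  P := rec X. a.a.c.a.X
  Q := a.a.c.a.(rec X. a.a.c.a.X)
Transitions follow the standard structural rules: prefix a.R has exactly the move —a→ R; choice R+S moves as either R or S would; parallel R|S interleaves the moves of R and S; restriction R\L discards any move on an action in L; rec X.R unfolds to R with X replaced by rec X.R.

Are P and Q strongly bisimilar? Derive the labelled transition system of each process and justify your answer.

YES

Reachable graph of P (4 states):
  m0 = rec X. a.a.c.a.X has moves --a--▸ m1
  m1 = a.c.a.(rec X. a.a.c.a.X) has moves --a--▸ m2
  m2 = c.a.(rec X. a.a.c.a.X) has moves --c--▸ m3
  m3 = a.(rec X. a.a.c.a.X) has moves --a--▸ m0
Reachable graph of Q (5 states):
  n0 = a.a.c.a.(rec X. a.a.c.a.X) has moves --a--▸ n1
  n1 = a.c.a.(rec X. a.a.c.a.X) has moves --a--▸ n2
  n2 = c.a.(rec X. a.a.c.a.X) has moves --c--▸ n3
  n3 = a.(rec X. a.a.c.a.X) has moves --a--▸ n4
  n4 = rec X. a.a.c.a.X has moves --a--▸ n1
Partition-refinement fixed point:
  B0 = {m0, n0, n4}
  B1 = {m1, n1}
  B2 = {m2, n2}
  B3 = {m3, n3}
m0 ∈ B0, n0 ∈ B0 → same block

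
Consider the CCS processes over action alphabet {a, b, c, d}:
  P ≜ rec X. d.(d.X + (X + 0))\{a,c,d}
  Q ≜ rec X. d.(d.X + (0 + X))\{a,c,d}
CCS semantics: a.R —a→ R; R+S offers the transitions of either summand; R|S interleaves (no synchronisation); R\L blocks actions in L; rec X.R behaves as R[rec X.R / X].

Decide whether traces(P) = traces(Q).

P's transition system — 2 states:
  p0 = rec X. d.(d.X + (X + 0))\{a,c,d} ⊢ =d=> p1
  p1 = (d.(rec X. d.(d.X + (X + 0))\{a,c,d}) + ((rec X. d.(d.X + (X + 0))\{a,c,d}) + 0))\{a,c,d} ⊢ deadlocked
Q's transition system — 2 states:
  q0 = rec X. d.(d.X + (0 + X))\{a,c,d} ⊢ =d=> q1
  q1 = (d.(rec X. d.(d.X + (0 + X))\{a,c,d}) + (0 + (rec X. d.(d.X + (0 + X))\{a,c,d})))\{a,c,d} ⊢ deadlocked
Bisimilarity quotient blocks:
  B0 = {p0, q0}
  B1 = {p1, q1}
p0 ∈ B0, q0 ∈ B0 → same block
Bisimilar ⇒ trace-equivalent.

trace-equivalent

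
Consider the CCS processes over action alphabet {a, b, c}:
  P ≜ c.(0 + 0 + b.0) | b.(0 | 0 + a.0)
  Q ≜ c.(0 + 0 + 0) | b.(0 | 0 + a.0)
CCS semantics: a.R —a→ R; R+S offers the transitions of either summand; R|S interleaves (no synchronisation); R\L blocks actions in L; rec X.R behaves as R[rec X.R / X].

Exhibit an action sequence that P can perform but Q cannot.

bcb

LTS(P): 9 reachable states
  u0 = c.(0 + 0 + b.0) | b.(0 | 0 + a.0) ⊢ —b→ u1, —c→ u2
  u1 = c.(0 + 0 + b.0) | (0 | 0 + a.0) ⊢ —a→ u3, —c→ u4
  u2 = (0 + 0 + b.0) | b.(0 | 0 + a.0) ⊢ —b→ u4, —b→ u5
  u3 = c.(0 + 0 + b.0) | 0 ⊢ —c→ u6
  u4 = (0 + 0 + b.0) | (0 | 0 + a.0) ⊢ —a→ u6, —b→ u7
  u5 = 0 | b.(0 | 0 + a.0) ⊢ —b→ u7
  u6 = (0 + 0 + b.0) | 0 ⊢ —b→ u8
  u7 = 0 | (0 | 0 + a.0) ⊢ —a→ u8
  u8 = 0 | 0 ⊢ ∅
LTS(Q): 6 reachable states
  v0 = c.(0 + 0 + 0) | b.(0 | 0 + a.0) ⊢ —b→ v1, —c→ v2
  v1 = c.(0 + 0 + 0) | (0 | 0 + a.0) ⊢ —a→ v3, —c→ v4
  v2 = (0 + 0 + 0) | b.(0 | 0 + a.0) ⊢ —b→ v4
  v3 = c.(0 + 0 + 0) | 0 ⊢ —c→ v5
  v4 = (0 + 0 + 0) | (0 | 0 + a.0) ⊢ —a→ v5
  v5 = (0 + 0 + 0) | 0 ⊢ ∅
Executing bcb from P (initial set {u0}):
  step 1 (b): {u1}
  step 2 (c): {u4}
  step 3 (b): {u7}
  — P admits the full trace.
Executing bcb from Q (initial set {v0}):
  step 1 (b): {v1}
  step 2 (c): {v4}
  step 3 (b): no successor for Q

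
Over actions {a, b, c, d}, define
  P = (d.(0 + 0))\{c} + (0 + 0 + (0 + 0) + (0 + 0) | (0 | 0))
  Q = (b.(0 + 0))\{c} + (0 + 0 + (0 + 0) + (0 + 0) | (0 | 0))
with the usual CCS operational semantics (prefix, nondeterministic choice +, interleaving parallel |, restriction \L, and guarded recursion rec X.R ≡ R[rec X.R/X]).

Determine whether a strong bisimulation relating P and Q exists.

Reachable graph of P (2 states):
  m0 = (d.(0 + 0))\{c} + (0 + 0 + (0 + 0) + (0 + 0) | (0 | 0)) ⊢ =d=> m1
  m1 = (0 + 0)\{c} ⊢ ∅
Reachable graph of Q (2 states):
  n0 = (b.(0 + 0))\{c} + (0 + 0 + (0 + 0) + (0 + 0) | (0 | 0)) ⊢ =b=> n1
  n1 = (0 + 0)\{c} ⊢ ∅
Partition-refinement fixed point:
  B0 = {m0}
  B1 = {m1, n1}
  B2 = {n0}
m0 ∈ B0, n0 ∈ B2 → different blocks

NO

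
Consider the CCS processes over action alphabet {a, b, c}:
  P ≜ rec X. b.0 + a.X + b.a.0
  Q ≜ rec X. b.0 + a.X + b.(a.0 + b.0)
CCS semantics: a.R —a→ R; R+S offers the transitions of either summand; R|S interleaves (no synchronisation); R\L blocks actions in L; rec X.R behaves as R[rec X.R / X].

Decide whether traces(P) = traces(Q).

NO — witness ⟨bb⟩

LTS(P): 3 reachable states
  m0 = rec X. b.0 + a.X + b.a.0 has moves =a=> m0, =b=> m1, =b=> m2
  m1 = 0 has moves stopped
  m2 = a.0 has moves =a=> m1
LTS(Q): 3 reachable states
  n0 = rec X. b.0 + a.X + b.(a.0 + b.0) has moves =a=> n0, =b=> n1, =b=> n2
  n1 = 0 has moves stopped
  n2 = a.0 + b.0 has moves =a=> n1, =b=> n1
Trace ⟨bb⟩ through Q, begin at {n0}:
  step 1 (b): {n1, n2}
  step 2 (b): {n1}
  ✓ Q
Trace ⟨bb⟩ through P, begin at {m0}:
  step 1 (b): {m1, m2}
  step 2 (b): ∅ (P stuck)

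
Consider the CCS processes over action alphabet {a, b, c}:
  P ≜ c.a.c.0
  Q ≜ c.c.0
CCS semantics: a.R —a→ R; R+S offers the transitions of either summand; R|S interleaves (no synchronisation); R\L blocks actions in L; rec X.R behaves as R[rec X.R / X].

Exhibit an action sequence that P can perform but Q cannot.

ca

Reachable graph of P (4 states):
  u0 = c.a.c.0 has moves —c→ u1
  u1 = a.c.0 has moves —a→ u2
  u2 = c.0 has moves —c→ u3
  u3 = 0 has moves ·
Reachable graph of Q (3 states):
  v0 = c.c.0 has moves —c→ v1
  v1 = c.0 has moves —c→ v2
  v2 = 0 has moves ·
Run σ = ⟨ca⟩ on P: start {u0}
  [1] c ⇒ {u1}
  [2] a ⇒ {u2}
  — P admits the full trace.
Run σ = ⟨ca⟩ on Q: start {v0}
  [1] c ⇒ {v1}
  [2] a ⇒ ∅ (Q stuck)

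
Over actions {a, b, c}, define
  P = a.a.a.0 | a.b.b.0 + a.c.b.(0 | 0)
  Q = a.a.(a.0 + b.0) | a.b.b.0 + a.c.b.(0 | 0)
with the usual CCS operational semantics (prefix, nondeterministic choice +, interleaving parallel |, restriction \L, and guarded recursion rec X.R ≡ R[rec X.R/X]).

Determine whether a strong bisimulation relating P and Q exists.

Reachable graph of P (18 states):
  s0 = a.a.a.0 | a.b.b.0 + a.c.b.(0 | 0) ⊢ ··a··> s1, ··a··> s2, ··a··> s3
  s1 = a.a.0 | a.b.b.0 ⊢ ··a··> s4, ··a··> s5
  s2 = a.a.a.0 | b.b.0 ⊢ ··a··> s5, ··b··> s6
  s3 = c.b.(0 | 0) ⊢ ··c··> s7
  s4 = a.0 | a.b.b.0 ⊢ ··a··> s8, ··a··> s9
  s5 = a.a.0 | b.b.0 ⊢ ··a··> s9, ··b··> s10
  s6 = a.a.a.0 | b.0 ⊢ ··a··> s10, ··b··> s11
  s7 = b.(0 | 0) ⊢ ··b··> s12
  s8 = 0 | a.b.b.0 ⊢ ··a··> s13
  s9 = a.0 | b.b.0 ⊢ ··a··> s13, ··b··> s14
  s10 = a.a.0 | b.0 ⊢ ··a··> s14, ··b··> s15
  s11 = a.a.a.0 | 0 ⊢ ··a··> s15
  s12 = 0 | 0 ⊢ stopped
  s13 = 0 | b.b.0 ⊢ ··b··> s16
  s14 = a.0 | b.0 ⊢ ··a··> s16, ··b··> s17
  s15 = a.a.0 | 0 ⊢ ··a··> s17
  s16 = 0 | b.0 ⊢ ··b··> s12
  s17 = a.0 | 0 ⊢ ··a··> s12
Reachable graph of Q (18 states):
  t0 = a.a.(a.0 + b.0) | a.b.b.0 + a.c.b.(0 | 0) ⊢ ··a··> t1, ··a··> t2, ··a··> t3
  t1 = a.(a.0 + b.0) | a.b.b.0 ⊢ ··a··> t4, ··a··> t5
  t2 = a.a.(a.0 + b.0) | b.b.0 ⊢ ··a··> t5, ··b··> t6
  t3 = c.b.(0 | 0) ⊢ ··c··> t7
  t4 = (a.0 + b.0) | a.b.b.0 ⊢ ··a··> t8, ··a··> t9, ··b··> t9
  t5 = a.(a.0 + b.0) | b.b.0 ⊢ ··a··> t8, ··b··> t10
  t6 = a.a.(a.0 + b.0) | b.0 ⊢ ··a··> t10, ··b··> t11
  t7 = b.(0 | 0) ⊢ ··b··> t12
  t8 = (a.0 + b.0) | b.b.0 ⊢ ··a··> t13, ··b··> t13, ··b··> t14
  t9 = 0 | a.b.b.0 ⊢ ··a··> t13
  t10 = a.(a.0 + b.0) | b.0 ⊢ ··a··> t14, ··b··> t15
  t11 = a.a.(a.0 + b.0) | 0 ⊢ ··a··> t15
  t12 = 0 | 0 ⊢ stopped
  t13 = 0 | b.b.0 ⊢ ··b··> t16
  t14 = (a.0 + b.0) | b.0 ⊢ ··a··> t16, ··b··> t16, ··b··> t17
  t15 = a.(a.0 + b.0) | 0 ⊢ ··a··> t17
  t16 = 0 | b.0 ⊢ ··b··> t12
  t17 = (a.0 + b.0) | 0 ⊢ ··a··> t12, ··b··> t12
Bisimilarity quotient blocks:
  B0 = {s0}
  B1 = {s3, t3}
  B2 = {s16, s7, t16, t7}
  B3 = {s12, t12}
  B4 = {s2}
  B5 = {s5}
  B6 = {s10}
  B7 = {s14}
  B8 = {s17}
  B9 = {s15}
  B10 = {s9}
  B11 = {s13, t13}
  B12 = {s6}
  B13 = {s11}
  B14 = {s1}
  B15 = {s4}
  B16 = {s8, t9}
  B17 = {t0}
  B18 = {t1}
  B19 = {t5}
  B20 = {t10}
  B21 = {t15}
  B22 = {t17}
  B23 = {t14}
  B24 = {t8}
  B25 = {t4}
  B26 = {t2}
  B27 = {t6}
  B28 = {t11}
s0 ∈ B0, t0 ∈ B17 → different blocks

P ≁ Q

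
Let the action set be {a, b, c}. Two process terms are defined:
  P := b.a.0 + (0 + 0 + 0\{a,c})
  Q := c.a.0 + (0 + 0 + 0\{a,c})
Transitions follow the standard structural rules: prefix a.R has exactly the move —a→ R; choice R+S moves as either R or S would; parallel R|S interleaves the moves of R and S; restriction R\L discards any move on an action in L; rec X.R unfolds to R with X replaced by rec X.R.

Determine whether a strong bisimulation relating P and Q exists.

NO

LTS(P): 3 reachable states
  m0 = b.a.0 + (0 + 0 + 0\{a,c}) has moves —b→ m1
  m1 = a.0 has moves —a→ m2
  m2 = 0 has moves stopped
LTS(Q): 3 reachable states
  n0 = c.a.0 + (0 + 0 + 0\{a,c}) has moves —c→ n1
  n1 = a.0 has moves —a→ n2
  n2 = 0 has moves stopped
Bisimilarity quotient blocks:
  B0 = {m0}
  B1 = {m1, n1}
  B2 = {m2, n2}
  B3 = {n0}
m0 ∈ B0, n0 ∈ B3 → different blocks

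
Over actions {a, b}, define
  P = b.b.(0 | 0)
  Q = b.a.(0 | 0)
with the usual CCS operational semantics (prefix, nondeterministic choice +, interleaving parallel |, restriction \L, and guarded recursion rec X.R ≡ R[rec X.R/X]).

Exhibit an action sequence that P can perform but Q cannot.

bb

P's transition system — 3 states:
  p0 = b.b.(0 | 0) :: -b-> p1
  p1 = b.(0 | 0) :: -b-> p2
  p2 = 0 | 0 :: ·
Q's transition system — 3 states:
  q0 = b.a.(0 | 0) :: -b-> q1
  q1 = a.(0 | 0) :: -a-> q2
  q2 = 0 | 0 :: ·
Executing bb from P (initial set {p0}):
  after b @ step 1: {p1}
  after b @ step 2: {p2}
  P completes σ.
Executing bb from Q (initial set {q0}):
  after b @ step 1: {q1}
  after b @ step 2: no successor for Q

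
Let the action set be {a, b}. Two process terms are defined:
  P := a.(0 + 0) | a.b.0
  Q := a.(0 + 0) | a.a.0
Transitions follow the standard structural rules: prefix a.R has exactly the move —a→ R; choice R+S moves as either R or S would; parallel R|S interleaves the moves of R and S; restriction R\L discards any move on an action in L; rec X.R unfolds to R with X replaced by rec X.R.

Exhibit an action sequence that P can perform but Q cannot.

Reachable graph of P (6 states):
  u0 = a.(0 + 0) | a.b.0 ⊢ --a--▸ u1, --a--▸ u2
  u1 = (0 + 0) | a.b.0 ⊢ --a--▸ u3
  u2 = a.(0 + 0) | b.0 ⊢ --a--▸ u3, --b--▸ u4
  u3 = (0 + 0) | b.0 ⊢ --b--▸ u5
  u4 = a.(0 + 0) | 0 ⊢ --a--▸ u5
  u5 = (0 + 0) | 0 ⊢ ·
Reachable graph of Q (6 states):
  v0 = a.(0 + 0) | a.a.0 ⊢ --a--▸ v1, --a--▸ v2
  v1 = (0 + 0) | a.a.0 ⊢ --a--▸ v3
  v2 = a.(0 + 0) | a.0 ⊢ --a--▸ v3, --a--▸ v4
  v3 = (0 + 0) | a.0 ⊢ --a--▸ v5
  v4 = a.(0 + 0) | 0 ⊢ --a--▸ v5
  v5 = (0 + 0) | 0 ⊢ ·
Executing ab from P (initial set {u0}):
  [1] a ⇒ {u1, u2}
  [2] b ⇒ {u4}
  — P admits the full trace.
Executing ab from Q (initial set {v0}):
  [1] a ⇒ {v1, v2}
  [2] b ⇒ ∅  — Q cannot continue

ab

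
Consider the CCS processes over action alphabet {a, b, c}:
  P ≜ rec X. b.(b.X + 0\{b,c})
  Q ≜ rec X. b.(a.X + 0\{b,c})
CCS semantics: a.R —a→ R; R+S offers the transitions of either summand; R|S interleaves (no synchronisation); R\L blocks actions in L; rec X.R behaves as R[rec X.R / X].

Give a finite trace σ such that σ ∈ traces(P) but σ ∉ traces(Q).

bb

Reachable graph of P (2 states):
  p0 = rec X. b.(b.X + 0\{b,c}) has moves --b--▸ p1
  p1 = b.(rec X. b.(b.X + 0\{b,c})) + 0\{b,c} has moves --b--▸ p0
Reachable graph of Q (2 states):
  q0 = rec X. b.(a.X + 0\{b,c}) has moves --b--▸ q1
  q1 = a.(rec X. b.(a.X + 0\{b,c})) + 0\{b,c} has moves --a--▸ q0
Trace ⟨bb⟩ through P, begin at {p0}:
  after b @ step 1: {p1}
  after b @ step 2: {p0}
  — P admits the full trace.
Trace ⟨bb⟩ through Q, begin at {q0}:
  after b @ step 1: {q1}
  after b @ step 2: ∅  — Q cannot continue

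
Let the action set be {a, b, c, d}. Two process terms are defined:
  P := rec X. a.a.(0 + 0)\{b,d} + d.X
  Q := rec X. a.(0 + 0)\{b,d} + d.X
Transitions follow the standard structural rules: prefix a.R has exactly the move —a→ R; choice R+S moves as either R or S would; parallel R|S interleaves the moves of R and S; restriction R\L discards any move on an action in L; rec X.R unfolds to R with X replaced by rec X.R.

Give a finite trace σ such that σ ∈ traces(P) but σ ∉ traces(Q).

P's transition system — 3 states:
  s0 = rec X. a.a.(0 + 0)\{b,d} + d.X :: —a→ s1, —d→ s0
  s1 = a.(0 + 0)\{b,d} :: —a→ s2
  s2 = (0 + 0)\{b,d} :: deadlocked
Q's transition system — 2 states:
  t0 = rec X. a.(0 + 0)\{b,d} + d.X :: —a→ t1, —d→ t0
  t1 = (0 + 0)\{b,d} :: deadlocked
Executing aa from P (initial set {s0}):
  [1] a ⇒ {s1}
  [2] a ⇒ {s2}
  — P admits the full trace.
Executing aa from Q (initial set {t0}):
  [1] a ⇒ {t1}
  [2] a ⇒ ∅ (Q stuck)

aa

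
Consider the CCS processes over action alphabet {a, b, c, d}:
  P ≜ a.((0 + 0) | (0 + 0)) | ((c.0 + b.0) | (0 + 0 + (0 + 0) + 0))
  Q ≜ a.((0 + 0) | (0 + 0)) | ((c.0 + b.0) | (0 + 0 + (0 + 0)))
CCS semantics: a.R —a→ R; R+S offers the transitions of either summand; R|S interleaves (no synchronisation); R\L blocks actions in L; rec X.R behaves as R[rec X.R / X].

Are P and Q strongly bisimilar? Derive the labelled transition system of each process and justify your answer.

bisimilar

P's transition system — 4 states:
  m0 = a.((0 + 0) | (0 + 0)) | ((c.0 + b.0) | (0 + 0 + (0 + 0) + 0)) has moves =a=> m1, =b=> m2, =c=> m2
  m1 = (0 + 0) | (0 + 0) | ((c.0 + b.0) | (0 + 0 + (0 + 0) + 0)) has moves =b=> m3, =c=> m3
  m2 = a.((0 + 0) | (0 + 0)) | (0 | (0 + 0 + (0 + 0) + 0)) has moves =a=> m3
  m3 = (0 + 0) | (0 + 0) | (0 | (0 + 0 + (0 + 0) + 0)) has moves (no moves)
Q's transition system — 4 states:
  n0 = a.((0 + 0) | (0 + 0)) | ((c.0 + b.0) | (0 + 0 + (0 + 0))) has moves =a=> n1, =b=> n2, =c=> n2
  n1 = (0 + 0) | (0 + 0) | ((c.0 + b.0) | (0 + 0 + (0 + 0))) has moves =b=> n3, =c=> n3
  n2 = a.((0 + 0) | (0 + 0)) | (0 | (0 + 0 + (0 + 0))) has moves =a=> n3
  n3 = (0 + 0) | (0 + 0) | (0 | (0 + 0 + (0 + 0))) has moves (no moves)
Partition-refinement fixed point:
  B0 = {m0, n0}
  B1 = {m2, n2}
  B2 = {m3, n3}
  B3 = {m1, n1}
m0 ∈ B0, n0 ∈ B0 → same block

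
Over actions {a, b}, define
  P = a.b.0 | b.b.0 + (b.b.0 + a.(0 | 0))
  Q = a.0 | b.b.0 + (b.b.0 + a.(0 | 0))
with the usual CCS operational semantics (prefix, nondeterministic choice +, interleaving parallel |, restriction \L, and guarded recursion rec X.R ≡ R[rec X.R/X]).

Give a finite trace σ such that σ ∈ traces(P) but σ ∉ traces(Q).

P's transition system — 11 states:
  m0 = a.b.0 | b.b.0 + (b.b.0 + a.(0 | 0)) ⊢ ··a··> m1, ··a··> m2, ··b··> m3, ··b··> m4
  m1 = 0 | 0 ⊢ stopped
  m2 = b.0 | b.b.0 ⊢ ··b··> m5, ··b··> m6
  m3 = a.b.0 | b.0 ⊢ ··a··> m6, ··b··> m7
  m4 = b.0 ⊢ ··b··> m8
  m5 = 0 | b.b.0 ⊢ ··b··> m9
  m6 = b.0 | b.0 ⊢ ··b··> m10, ··b··> m9
  m7 = a.b.0 | 0 ⊢ ··a··> m10
  m8 = 0 ⊢ stopped
  m9 = 0 | b.0 ⊢ ··b··> m1
  m10 = b.0 | 0 ⊢ ··b··> m1
Q's transition system — 8 states:
  n0 = a.0 | b.b.0 + (b.b.0 + a.(0 | 0)) ⊢ ··a··> n1, ··a··> n2, ··b··> n3, ··b··> n4
  n1 = 0 | 0 ⊢ stopped
  n2 = 0 | b.b.0 ⊢ ··b··> n5
  n3 = a.0 | b.0 ⊢ ··a··> n5, ··b··> n6
  n4 = b.0 ⊢ ··b··> n7
  n5 = 0 | b.0 ⊢ ··b··> n1
  n6 = a.0 | 0 ⊢ ··a··> n1
  n7 = 0 ⊢ stopped
Executing abbb from P (initial set {m0}):
  step 1 (a): {m1, m2}
  step 2 (b): {m5, m6}
  step 3 (b): {m10, m9}
  step 4 (b): {m1}
  P completes σ.
Executing abbb from Q (initial set {n0}):
  step 1 (a): {n1, n2}
  step 2 (b): {n5}
  step 3 (b): {n1}
  step 4 (b): no successor for Q

abbb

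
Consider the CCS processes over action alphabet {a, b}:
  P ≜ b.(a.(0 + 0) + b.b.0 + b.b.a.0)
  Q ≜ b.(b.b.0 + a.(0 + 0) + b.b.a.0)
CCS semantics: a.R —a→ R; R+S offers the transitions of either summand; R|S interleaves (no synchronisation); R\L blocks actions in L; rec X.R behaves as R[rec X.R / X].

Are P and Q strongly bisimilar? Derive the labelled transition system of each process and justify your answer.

Reachable graph of P (7 states):
  m0 = b.(a.(0 + 0) + b.b.0 + b.b.a.0) ⊢ =b=> m1
  m1 = a.(0 + 0) + b.b.0 + b.b.a.0 ⊢ =a=> m2, =b=> m3, =b=> m4
  m2 = 0 + 0 ⊢ ·
  m3 = b.0 ⊢ =b=> m5
  m4 = b.a.0 ⊢ =b=> m6
  m5 = 0 ⊢ ·
  m6 = a.0 ⊢ =a=> m5
Reachable graph of Q (7 states):
  n0 = b.(b.b.0 + a.(0 + 0) + b.b.a.0) ⊢ =b=> n1
  n1 = b.b.0 + a.(0 + 0) + b.b.a.0 ⊢ =a=> n2, =b=> n3, =b=> n4
  n2 = 0 + 0 ⊢ ·
  n3 = b.0 ⊢ =b=> n5
  n4 = b.a.0 ⊢ =b=> n6
  n5 = 0 ⊢ ·
  n6 = a.0 ⊢ =a=> n5
Coarsest stable partition (strong bisimilarity classes):
  B0 = {m0, n0}
  B1 = {m1, n1}
  B2 = {m2, m5, n2, n5}
  B3 = {m4, n4}
  B4 = {m6, n6}
  B5 = {m3, n3}
m0 ∈ B0, n0 ∈ B0 → same block

bisimilar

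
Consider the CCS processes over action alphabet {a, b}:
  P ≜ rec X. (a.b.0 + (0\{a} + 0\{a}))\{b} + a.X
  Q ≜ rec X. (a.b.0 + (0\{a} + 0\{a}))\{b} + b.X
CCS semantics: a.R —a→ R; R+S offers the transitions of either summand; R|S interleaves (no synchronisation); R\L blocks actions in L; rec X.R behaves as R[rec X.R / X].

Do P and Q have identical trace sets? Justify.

trace-distinct — witness ⟨aa⟩

Reachable graph of P (2 states):
  s0 = rec X. (a.b.0 + (0\{a} + 0\{a}))\{b} + a.X | --a--▸ s0, --a--▸ s1
  s1 = (b.0)\{b} | stopped
Reachable graph of Q (2 states):
  t0 = rec X. (a.b.0 + (0\{a} + 0\{a}))\{b} + b.X | --a--▸ t1, --b--▸ t0
  t1 = (b.0)\{b} | stopped
Run σ = ⟨aa⟩ on P: start {s0}
  [1] a ⇒ {s0, s1}
  [2] a ⇒ {s0, s1}
  P completes σ.
Run σ = ⟨aa⟩ on Q: start {t0}
  [1] a ⇒ {t1}
  [2] a ⇒ ∅  — Q cannot continue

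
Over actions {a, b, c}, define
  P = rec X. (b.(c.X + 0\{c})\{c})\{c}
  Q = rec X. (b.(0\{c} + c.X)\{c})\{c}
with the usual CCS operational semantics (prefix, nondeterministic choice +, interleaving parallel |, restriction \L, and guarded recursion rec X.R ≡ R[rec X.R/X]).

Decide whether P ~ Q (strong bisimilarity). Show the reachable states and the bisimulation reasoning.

Reachable graph of P (2 states):
  s0 = rec X. (b.(c.X + 0\{c})\{c})\{c} ⊢ ··b··> s1
  s1 = (c.(rec X. (b.(c.X + 0\{c})\{c})\{c}) + 0\{c})\{c}\{c} ⊢ ∅
Reachable graph of Q (2 states):
  t0 = rec X. (b.(0\{c} + c.X)\{c})\{c} ⊢ ··b··> t1
  t1 = (0\{c} + c.(rec X. (b.(0\{c} + c.X)\{c})\{c}))\{c}\{c} ⊢ ∅
Partition-refinement fixed point:
  B0 = {s0, t0}
  B1 = {s1, t1}
s0 ∈ B0, t0 ∈ B0 → same block

YES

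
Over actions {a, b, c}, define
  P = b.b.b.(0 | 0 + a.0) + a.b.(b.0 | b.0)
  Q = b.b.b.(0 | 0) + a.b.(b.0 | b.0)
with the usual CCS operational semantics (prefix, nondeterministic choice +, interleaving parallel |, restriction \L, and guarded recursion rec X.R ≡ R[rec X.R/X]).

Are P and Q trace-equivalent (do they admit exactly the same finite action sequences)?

traces(P) ≠ traces(Q) — witness ⟨bbba⟩

LTS(P): 10 reachable states
  s0 = b.b.b.(0 | 0 + a.0) + a.b.(b.0 | b.0) | -a-> s1, -b-> s2
  s1 = b.(b.0 | b.0) | -b-> s3
  s2 = b.b.(0 | 0 + a.0) | -b-> s4
  s3 = b.0 | b.0 | -b-> s5, -b-> s6
  s4 = b.(0 | 0 + a.0) | -b-> s7
  s5 = 0 | b.0 | -b-> s8
  s6 = b.0 | 0 | -b-> s8
  s7 = 0 | 0 + a.0 | -a-> s9
  s8 = 0 | 0 | (no moves)
  s9 = 0 | (no moves)
LTS(Q): 8 reachable states
  t0 = b.b.b.(0 | 0) + a.b.(b.0 | b.0) | -a-> t1, -b-> t2
  t1 = b.(b.0 | b.0) | -b-> t3
  t2 = b.b.(0 | 0) | -b-> t4
  t3 = b.0 | b.0 | -b-> t5, -b-> t6
  t4 = b.(0 | 0) | -b-> t7
  t5 = 0 | b.0 | -b-> t7
  t6 = b.0 | 0 | -b-> t7
  t7 = 0 | 0 | (no moves)
Trace ⟨bbba⟩ through P, begin at {s0}:
  [1] b ⇒ {s2}
  [2] b ⇒ {s4}
  [3] b ⇒ {s7}
  [4] a ⇒ {s9}
  P completes σ.
Trace ⟨bbba⟩ through Q, begin at {t0}:
  [1] b ⇒ {t2}
  [2] b ⇒ {t4}
  [3] b ⇒ {t7}
  [4] a ⇒ ∅ (Q stuck)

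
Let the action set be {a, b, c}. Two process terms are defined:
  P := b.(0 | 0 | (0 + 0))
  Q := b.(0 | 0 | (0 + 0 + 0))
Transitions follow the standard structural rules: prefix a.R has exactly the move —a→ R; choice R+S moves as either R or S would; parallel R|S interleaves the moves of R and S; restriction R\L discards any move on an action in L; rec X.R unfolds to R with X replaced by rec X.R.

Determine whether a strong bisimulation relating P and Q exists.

P ~ Q

LTS(P): 2 reachable states
  u0 = b.(0 | 0 | (0 + 0)) → —b→ u1
  u1 = 0 | 0 | (0 + 0) → stopped
LTS(Q): 2 reachable states
  v0 = b.(0 | 0 | (0 + 0 + 0)) → —b→ v1
  v1 = 0 | 0 | (0 + 0 + 0) → stopped
Partition-refinement fixed point:
  B0 = {u0, v0}
  B1 = {u1, v1}
u0 ∈ B0, v0 ∈ B0 → same block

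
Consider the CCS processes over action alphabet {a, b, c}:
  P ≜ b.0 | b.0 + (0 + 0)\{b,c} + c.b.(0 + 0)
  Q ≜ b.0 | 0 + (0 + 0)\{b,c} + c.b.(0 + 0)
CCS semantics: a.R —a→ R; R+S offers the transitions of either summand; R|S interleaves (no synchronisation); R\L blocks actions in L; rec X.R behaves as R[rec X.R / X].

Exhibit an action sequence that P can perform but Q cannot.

Reachable graph of P (6 states):
  m0 = b.0 | b.0 + (0 + 0)\{b,c} + c.b.(0 + 0) | ··b··> m1, ··b··> m2, ··c··> m3
  m1 = 0 | b.0 | ··b··> m4
  m2 = b.0 | 0 | ··b··> m4
  m3 = b.(0 + 0) | ··b··> m5
  m4 = 0 | 0 | ·
  m5 = 0 + 0 | ·
Reachable graph of Q (4 states):
  n0 = b.0 | 0 + (0 + 0)\{b,c} + c.b.(0 + 0) | ··b··> n1, ··c··> n2
  n1 = 0 | 0 | ·
  n2 = b.(0 + 0) | ··b··> n3
  n3 = 0 + 0 | ·
Run σ = ⟨bb⟩ on P: start {m0}
  step 1 (b): {m1, m2}
  step 2 (b): {m4}
  — P admits the full trace.
Run σ = ⟨bb⟩ on Q: start {n0}
  step 1 (b): {n1}
  step 2 (b): no successor for Q

bb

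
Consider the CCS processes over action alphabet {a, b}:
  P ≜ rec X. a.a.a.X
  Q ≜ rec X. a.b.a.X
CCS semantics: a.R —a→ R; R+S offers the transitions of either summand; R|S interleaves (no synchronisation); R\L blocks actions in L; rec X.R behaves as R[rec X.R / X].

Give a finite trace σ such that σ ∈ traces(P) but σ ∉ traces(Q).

aa

LTS(P): 3 reachable states
  s0 = rec X. a.a.a.X | ··a··> s1
  s1 = a.a.(rec X. a.a.a.X) | ··a··> s2
  s2 = a.(rec X. a.a.a.X) | ··a··> s0
LTS(Q): 3 reachable states
  t0 = rec X. a.b.a.X | ··a··> t1
  t1 = b.a.(rec X. a.b.a.X) | ··b··> t2
  t2 = a.(rec X. a.b.a.X) | ··a··> t0
Run σ = ⟨aa⟩ on P: start {s0}
  after a @ step 1: {s1}
  after a @ step 2: {s2}
  ✓ P
Run σ = ⟨aa⟩ on Q: start {t0}
  after a @ step 1: {t1}
  after a @ step 2: ∅  — Q cannot continue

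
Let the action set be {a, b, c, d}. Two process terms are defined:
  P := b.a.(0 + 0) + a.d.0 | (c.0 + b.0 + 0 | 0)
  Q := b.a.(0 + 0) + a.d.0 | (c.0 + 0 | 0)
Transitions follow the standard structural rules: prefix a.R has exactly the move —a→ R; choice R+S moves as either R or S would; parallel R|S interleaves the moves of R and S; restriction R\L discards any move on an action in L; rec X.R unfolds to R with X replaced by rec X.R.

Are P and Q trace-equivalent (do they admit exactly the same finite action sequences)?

trace-distinct — witness ⟨ab⟩

Reachable graph of P (8 states):
  p0 = b.a.(0 + 0) + a.d.0 | (c.0 + b.0 + 0 | 0) ⊢ ··a··> p1, ··b··> p2, ··b··> p3, ··c··> p3
  p1 = d.0 | (c.0 + b.0 + 0 | 0) ⊢ ··b··> p4, ··c··> p4, ··d··> p5
  p2 = a.(0 + 0) ⊢ ··a··> p6
  p3 = a.d.0 | 0 ⊢ ··a··> p4
  p4 = d.0 | 0 ⊢ ··d··> p7
  p5 = 0 | (c.0 + b.0 + 0 | 0) ⊢ ··b··> p7, ··c··> p7
  p6 = 0 + 0 ⊢ ·
  p7 = 0 | 0 ⊢ ·
Reachable graph of Q (8 states):
  q0 = b.a.(0 + 0) + a.d.0 | (c.0 + 0 | 0) ⊢ ··a··> q1, ··b··> q2, ··c··> q3
  q1 = d.0 | (c.0 + 0 | 0) ⊢ ··c··> q4, ··d··> q5
  q2 = a.(0 + 0) ⊢ ··a··> q6
  q3 = a.d.0 | 0 ⊢ ··a··> q4
  q4 = d.0 | 0 ⊢ ··d··> q7
  q5 = 0 | (c.0 + 0 | 0) ⊢ ··c··> q7
  q6 = 0 + 0 ⊢ ·
  q7 = 0 | 0 ⊢ ·
Trace ⟨ab⟩ through P, begin at {p0}:
  [1] a ⇒ {p1}
  [2] b ⇒ {p4}
  P completes σ.
Trace ⟨ab⟩ through Q, begin at {q0}:
  [1] a ⇒ {q1}
  [2] b ⇒ ∅ (Q stuck)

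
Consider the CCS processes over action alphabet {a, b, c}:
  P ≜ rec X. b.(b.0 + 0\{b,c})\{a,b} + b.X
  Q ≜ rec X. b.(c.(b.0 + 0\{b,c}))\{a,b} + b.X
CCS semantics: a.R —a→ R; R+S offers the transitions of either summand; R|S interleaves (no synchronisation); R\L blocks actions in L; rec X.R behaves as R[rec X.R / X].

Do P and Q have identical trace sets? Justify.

traces(P) ≠ traces(Q) — witness ⟨bc⟩

LTS(P): 2 reachable states
  s0 = rec X. b.(b.0 + 0\{b,c})\{a,b} + b.X ⊢ =b=> s0, =b=> s1
  s1 = (b.0 + 0\{b,c})\{a,b} ⊢ (no moves)
LTS(Q): 3 reachable states
  t0 = rec X. b.(c.(b.0 + 0\{b,c}))\{a,b} + b.X ⊢ =b=> t0, =b=> t1
  t1 = (c.(b.0 + 0\{b,c}))\{a,b} ⊢ =c=> t2
  t2 = (b.0 + 0\{b,c})\{a,b} ⊢ (no moves)
Run σ = ⟨bc⟩ on Q: start {t0}
  step 1 (b): {t0, t1}
  step 2 (c): {t2}
  Q completes σ.
Run σ = ⟨bc⟩ on P: start {s0}
  step 1 (b): {s0, s1}
  step 2 (c): ∅ (P stuck)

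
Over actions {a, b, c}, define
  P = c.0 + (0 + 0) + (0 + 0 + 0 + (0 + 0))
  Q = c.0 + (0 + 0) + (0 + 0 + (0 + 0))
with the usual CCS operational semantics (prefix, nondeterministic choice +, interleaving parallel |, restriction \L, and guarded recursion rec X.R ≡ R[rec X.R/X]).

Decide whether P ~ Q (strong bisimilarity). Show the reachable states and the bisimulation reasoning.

bisimilar

Reachable graph of P (2 states):
  u0 = c.0 + (0 + 0) + (0 + 0 + 0 + (0 + 0)) | —c→ u1
  u1 = 0 | ∅
Reachable graph of Q (2 states):
  v0 = c.0 + (0 + 0) + (0 + 0 + (0 + 0)) | —c→ v1
  v1 = 0 | ∅
Partition-refinement fixed point:
  B0 = {u0, v0}
  B1 = {u1, v1}
u0 ∈ B0, v0 ∈ B0 → same block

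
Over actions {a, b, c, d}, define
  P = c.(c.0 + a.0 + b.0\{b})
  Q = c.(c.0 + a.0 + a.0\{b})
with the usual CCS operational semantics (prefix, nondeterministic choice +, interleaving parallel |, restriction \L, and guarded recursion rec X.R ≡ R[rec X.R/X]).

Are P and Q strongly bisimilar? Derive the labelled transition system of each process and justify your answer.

Reachable graph of P (4 states):
  s0 = c.(c.0 + a.0 + b.0\{b}) | —c→ s1
  s1 = c.0 + a.0 + b.0\{b} | —a→ s2, —b→ s3, —c→ s2
  s2 = 0 | (no moves)
  s3 = 0\{b} | (no moves)
Reachable graph of Q (4 states):
  t0 = c.(c.0 + a.0 + a.0\{b}) | —c→ t1
  t1 = c.0 + a.0 + a.0\{b} | —a→ t2, —a→ t3, —c→ t2
  t2 = 0 | (no moves)
  t3 = 0\{b} | (no moves)
Partition-refinement fixed point:
  B0 = {s0}
  B1 = {s1}
  B2 = {s2, s3, t2, t3}
  B3 = {t0}
  B4 = {t1}
s0 ∈ B0, t0 ∈ B3 → different blocks

P ≁ Q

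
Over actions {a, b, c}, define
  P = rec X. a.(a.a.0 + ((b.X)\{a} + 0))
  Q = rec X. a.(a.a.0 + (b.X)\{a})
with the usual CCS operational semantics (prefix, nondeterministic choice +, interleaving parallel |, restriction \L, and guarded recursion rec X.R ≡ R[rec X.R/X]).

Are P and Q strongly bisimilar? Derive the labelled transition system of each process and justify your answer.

P ~ Q

Reachable graph of P (5 states):
  s0 = rec X. a.(a.a.0 + ((b.X)\{a} + 0)) | ··a··> s1
  s1 = a.a.0 + ((b.(rec X. a.(a.a.0 + ((b.X)\{a} + 0))))\{a} + 0) | ··a··> s2, ··b··> s3
  s2 = a.0 | ··a··> s4
  s3 = (rec X. a.(a.a.0 + ((b.X)\{a} + 0)))\{a} | (no moves)
  s4 = 0 | (no moves)
Reachable graph of Q (5 states):
  t0 = rec X. a.(a.a.0 + (b.X)\{a}) | ··a··> t1
  t1 = a.a.0 + (b.(rec X. a.(a.a.0 + (b.X)\{a})))\{a} | ··a··> t2, ··b··> t3
  t2 = a.0 | ··a··> t4
  t3 = (rec X. a.(a.a.0 + (b.X)\{a}))\{a} | (no moves)
  t4 = 0 | (no moves)
Bisimilarity quotient blocks:
  B0 = {s0, t0}
  B1 = {s1, t1}
  B2 = {s3, s4, t3, t4}
  B3 = {s2, t2}
s0 ∈ B0, t0 ∈ B0 → same block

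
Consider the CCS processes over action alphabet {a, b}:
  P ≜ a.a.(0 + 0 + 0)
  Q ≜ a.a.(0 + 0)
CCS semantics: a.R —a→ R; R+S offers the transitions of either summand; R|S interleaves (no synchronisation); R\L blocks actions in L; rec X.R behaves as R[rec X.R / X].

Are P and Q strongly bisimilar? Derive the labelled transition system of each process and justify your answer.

P ~ Q

Reachable graph of P (3 states):
  u0 = a.a.(0 + 0 + 0) | ··a··> u1
  u1 = a.(0 + 0 + 0) | ··a··> u2
  u2 = 0 + 0 + 0 | ·
Reachable graph of Q (3 states):
  v0 = a.a.(0 + 0) | ··a··> v1
  v1 = a.(0 + 0) | ··a··> v2
  v2 = 0 + 0 | ·
Coarsest stable partition (strong bisimilarity classes):
  B0 = {u0, v0}
  B1 = {u1, v1}
  B2 = {u2, v2}
u0 ∈ B0, v0 ∈ B0 → same block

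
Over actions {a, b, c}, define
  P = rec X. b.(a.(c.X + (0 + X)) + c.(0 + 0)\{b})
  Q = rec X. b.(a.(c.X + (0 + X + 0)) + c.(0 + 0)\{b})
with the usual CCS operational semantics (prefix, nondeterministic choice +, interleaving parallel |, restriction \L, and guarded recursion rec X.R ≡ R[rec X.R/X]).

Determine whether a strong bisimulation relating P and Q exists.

YES

LTS(P): 4 reachable states
  s0 = rec X. b.(a.(c.X + (0 + X)) + c.(0 + 0)\{b}) has moves —b→ s1
  s1 = a.(c.(rec X. b.(a.(c.X + (0 + X)) + c.(0 + 0)\{b})) + (0 + (rec X. b.(a.(c.X + (0 + X)) + c.(0 + 0)\{b})))) + c.(0 + 0)\{b} has moves —a→ s2, —c→ s3
  s2 = c.(rec X. b.(a.(c.X + (0 + X)) + c.(0 + 0)\{b})) + (0 + (rec X. b.(a.(c.X + (0 + X)) + c.(0 + 0)\{b}))) has moves —b→ s1, —c→ s0
  s3 = (0 + 0)\{b} has moves ·
LTS(Q): 4 reachable states
  t0 = rec X. b.(a.(c.X + (0 + X + 0)) + c.(0 + 0)\{b}) has moves —b→ t1
  t1 = a.(c.(rec X. b.(a.(c.X + (0 + X + 0)) + c.(0 + 0)\{b})) + (0 + (rec X. b.(a.(c.X + (0 + X + 0)) + c.(0 + 0)\{b})) + 0)) + c.(0 + 0)\{b} has moves —a→ t2, —c→ t3
  t2 = c.(rec X. b.(a.(c.X + (0 + X + 0)) + c.(0 + 0)\{b})) + (0 + (rec X. b.(a.(c.X + (0 + X + 0)) + c.(0 + 0)\{b})) + 0) has moves —b→ t1, —c→ t0
  t3 = (0 + 0)\{b} has moves ·
Bisimilarity quotient blocks:
  B0 = {s0, t0}
  B1 = {s1, t1}
  B2 = {s3, t3}
  B3 = {s2, t2}
s0 ∈ B0, t0 ∈ B0 → same block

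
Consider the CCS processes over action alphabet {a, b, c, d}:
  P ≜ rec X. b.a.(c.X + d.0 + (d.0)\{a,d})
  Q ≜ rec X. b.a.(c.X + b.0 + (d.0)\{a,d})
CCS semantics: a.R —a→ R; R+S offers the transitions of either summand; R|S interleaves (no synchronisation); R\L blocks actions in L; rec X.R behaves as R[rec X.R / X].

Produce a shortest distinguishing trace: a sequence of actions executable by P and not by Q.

bad

Reachable graph of P (4 states):
  s0 = rec X. b.a.(c.X + d.0 + (d.0)\{a,d}) has moves =b=> s1
  s1 = a.(c.(rec X. b.a.(c.X + d.0 + (d.0)\{a,d})) + d.0 + (d.0)\{a,d}) has moves =a=> s2
  s2 = c.(rec X. b.a.(c.X + d.0 + (d.0)\{a,d})) + d.0 + (d.0)\{a,d} has moves =c=> s0, =d=> s3
  s3 = 0 has moves deadlocked
Reachable graph of Q (4 states):
  t0 = rec X. b.a.(c.X + b.0 + (d.0)\{a,d}) has moves =b=> t1
  t1 = a.(c.(rec X. b.a.(c.X + b.0 + (d.0)\{a,d})) + b.0 + (d.0)\{a,d}) has moves =a=> t2
  t2 = c.(rec X. b.a.(c.X + b.0 + (d.0)\{a,d})) + b.0 + (d.0)\{a,d} has moves =b=> t3, =c=> t0
  t3 = 0 has moves deadlocked
Trace ⟨bad⟩ through P, begin at {s0}:
  after b @ step 1: {s1}
  after a @ step 2: {s2}
  after d @ step 3: {s3}
  ✓ P
Trace ⟨bad⟩ through Q, begin at {t0}:
  after b @ step 1: {t1}
  after a @ step 2: {t2}
  after d @ step 3: no successor for Q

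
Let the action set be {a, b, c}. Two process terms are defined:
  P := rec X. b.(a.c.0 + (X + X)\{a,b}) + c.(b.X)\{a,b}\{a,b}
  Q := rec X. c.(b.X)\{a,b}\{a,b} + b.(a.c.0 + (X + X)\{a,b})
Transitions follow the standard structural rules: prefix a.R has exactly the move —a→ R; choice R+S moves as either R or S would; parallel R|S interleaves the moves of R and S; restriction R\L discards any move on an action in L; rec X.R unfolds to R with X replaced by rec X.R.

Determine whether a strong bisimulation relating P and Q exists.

bisimilar

LTS(P): 6 reachable states
  u0 = rec X. b.(a.c.0 + (X + X)\{a,b}) + c.(b.X)\{a,b}\{a,b} :: -b-> u1, -c-> u2
  u1 = a.c.0 + ((rec X. b.(a.c.0 + (X + X)\{a,b}) + c.(b.X)\{a,b}\{a,b}) + (rec X. b.(a.c.0 + (X + X)\{a,b}) + c.(b.X)\{a,b}\{a,b}))\{a,b} :: -a-> u3, -c-> u4
  u2 = (b.(rec X. b.(a.c.0 + (X + X)\{a,b}) + c.(b.X)\{a,b}\{a,b}))\{a,b}\{a,b} :: ∅
  u3 = c.0 :: -c-> u5
  u4 = (b.(rec X. b.(a.c.0 + (X + X)\{a,b}) + c.(b.X)\{a,b}\{a,b}))\{a,b}\{a,b}\{a,b} :: ∅
  u5 = 0 :: ∅
LTS(Q): 6 reachable states
  v0 = rec X. c.(b.X)\{a,b}\{a,b} + b.(a.c.0 + (X + X)\{a,b}) :: -b-> v1, -c-> v2
  v1 = a.c.0 + ((rec X. c.(b.X)\{a,b}\{a,b} + b.(a.c.0 + (X + X)\{a,b})) + (rec X. c.(b.X)\{a,b}\{a,b} + b.(a.c.0 + (X + X)\{a,b})))\{a,b} :: -a-> v3, -c-> v4
  v2 = (b.(rec X. c.(b.X)\{a,b}\{a,b} + b.(a.c.0 + (X + X)\{a,b})))\{a,b}\{a,b} :: ∅
  v3 = c.0 :: -c-> v5
  v4 = (b.(rec X. c.(b.X)\{a,b}\{a,b} + b.(a.c.0 + (X + X)\{a,b})))\{a,b}\{a,b}\{a,b} :: ∅
  v5 = 0 :: ∅
Partition-refinement fixed point:
  B0 = {u0, v0}
  B1 = {u1, v1}
  B2 = {u2, u4, u5, v2, v4, v5}
  B3 = {u3, v3}
u0 ∈ B0, v0 ∈ B0 → same block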